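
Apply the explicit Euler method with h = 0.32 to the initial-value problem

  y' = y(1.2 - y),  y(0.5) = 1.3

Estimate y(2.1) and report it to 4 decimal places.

Euler: y_{n+1} = y_n + h·f(t_n, y_n).
t=0.500000, y=1.300000: f=-0.130000 → y ← 1.300000 + 0.32·(-0.130000) = 1.258400
t=0.820000, y=1.258400: f=-0.073491 → y ← 1.258400 + 0.32·(-0.073491) = 1.234883
t=1.140000, y=1.234883: f=-0.043076 → y ← 1.234883 + 0.32·(-0.043076) = 1.221099
t=1.460000, y=1.221099: f=-0.025763 → y ← 1.221099 + 0.32·(-0.025763) = 1.212854
t=1.780000, y=1.212854: f=-0.015590 → y ← 1.212854 + 0.32·(-0.015590) = 1.207865
y(2.1) ≈ 1.2079

1.2079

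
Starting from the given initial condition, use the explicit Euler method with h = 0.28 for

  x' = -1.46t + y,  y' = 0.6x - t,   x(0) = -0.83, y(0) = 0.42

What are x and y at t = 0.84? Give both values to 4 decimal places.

Euler on (x,y): x_{n+1} = x_n + h·x', y_{n+1} = y_n + h·y'.
0.000000: (-0.830000, 0.420000); f=(0.420000, -0.498000) → (-0.712400, 0.280560)
0.280000: (-0.712400, 0.280560); f=(-0.128240, -0.707440) → (-0.748307, 0.082477)
0.560000: (-0.748307, 0.082477); f=(-0.735123, -1.008984) → (-0.954142, -0.200039)
(x(0.84), y(0.84)) ≈ (-0.9541, -0.2000)

-0.9541, -0.2000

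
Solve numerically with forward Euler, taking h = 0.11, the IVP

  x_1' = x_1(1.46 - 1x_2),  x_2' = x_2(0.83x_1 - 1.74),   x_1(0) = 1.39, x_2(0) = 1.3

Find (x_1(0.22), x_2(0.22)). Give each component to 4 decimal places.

Euler on (x_1,x_2): x_1_{n+1} = x_1_n + h·x_1', x_2_{n+1} = x_2_n + h·x_2'.
0.000000: (1.390000, 1.300000); f=(0.222400, -0.762190) → (1.414464, 1.216159)
0.110000: (1.414464, 1.216159); f=(0.344904, -0.688340) → (1.452403, 1.140442)
(x_1(0.22), x_2(0.22)) ≈ (1.4524, 1.1404)

1.4524, 1.1404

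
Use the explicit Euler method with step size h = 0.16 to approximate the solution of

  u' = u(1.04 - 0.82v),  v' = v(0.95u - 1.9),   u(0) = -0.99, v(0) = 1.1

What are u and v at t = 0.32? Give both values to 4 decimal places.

Euler on (u,v): u_{n+1} = u_n + h·u', v_{n+1} = v_n + h·v'.
0.000000: (-0.990000, 1.100000); f=(-0.136620, -3.124550) → (-1.011859, 0.600072)
0.160000: (-1.011859, 0.600072); f=(-0.554439, -1.716966) → (-1.100569, 0.325357)
(u(0.32), v(0.32)) ≈ (-1.1006, 0.3254)

-1.1006, 0.3254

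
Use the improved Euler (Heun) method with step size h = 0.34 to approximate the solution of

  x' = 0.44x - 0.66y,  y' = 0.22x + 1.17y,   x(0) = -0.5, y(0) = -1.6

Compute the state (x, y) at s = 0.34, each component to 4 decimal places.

Heun on (x,y): k1 = f(s_n, state_n); k2 = f(s_n + h, state_n + h·k1); state_{n+1} = state_n + (h/2)·(k1 + k2).
0.000000: (-0.500000, -1.600000)
  k1 = (0.836000, -1.982000)
  predictor → (-0.215760, -2.273880)
  k2 = (1.405826, -2.707907)
  → (-0.118890, -2.397284)
(x(0.34), y(0.34)) ≈ (-0.1189, -2.3973)

-0.1189, -2.3973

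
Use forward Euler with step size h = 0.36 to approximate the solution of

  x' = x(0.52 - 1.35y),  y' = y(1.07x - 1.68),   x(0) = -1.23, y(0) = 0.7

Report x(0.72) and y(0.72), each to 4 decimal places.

-1.2647, 0.0003

Euler on (x,y): x_{n+1} = x_n + h·x', y_{n+1} = y_n + h·y'.
0.000000: (-1.230000, 0.700000); f=(0.522750, -2.097270) → (-1.041810, -0.055017)
0.360000: (-1.041810, -0.055017); f=(-0.619120, 0.153759) → (-1.264693, 0.000336)
(x(0.72), y(0.72)) ≈ (-1.2647, 0.0003)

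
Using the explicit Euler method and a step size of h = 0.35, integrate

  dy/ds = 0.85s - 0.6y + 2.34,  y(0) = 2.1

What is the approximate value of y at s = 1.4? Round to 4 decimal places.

3.7408

Euler: y_{n+1} = y_n + h·f(s_n, y_n).
s=0.000000, y=2.100000: f=1.080000 → y ← 2.100000 + 0.35·1.080000 = 2.478000
s=0.350000, y=2.478000: f=1.150700 → y ← 2.478000 + 0.35·1.150700 = 2.880745
s=0.700000, y=2.880745: f=1.206553 → y ← 2.880745 + 0.35·1.206553 = 3.303039
s=1.050000, y=3.303039: f=1.250677 → y ← 3.303039 + 0.35·1.250677 = 3.740775
y(1.4) ≈ 3.7408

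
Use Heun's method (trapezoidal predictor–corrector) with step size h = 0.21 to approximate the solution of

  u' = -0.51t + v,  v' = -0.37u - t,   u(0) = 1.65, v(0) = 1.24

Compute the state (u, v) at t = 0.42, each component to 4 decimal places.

2.0587, 0.8590

Heun on (u,v): k1 = f(t_n, state_n); k2 = f(t_n + h, state_n + h·k1); state_{n+1} = state_n + (h/2)·(k1 + k2).
0.000000: (1.650000, 1.240000)
  k1 = (1.240000, -0.610500)
  predictor → (1.910400, 1.111795)
  k2 = (1.004695, -0.916848)
  → (1.885693, 1.079628)
0.210000: (1.885693, 1.079628)
  k1 = (0.972528, -0.907706)
  predictor → (2.089924, 0.889010)
  k2 = (0.674810, -1.193272)
  → (2.058664, 0.859026)
(u(0.42), v(0.42)) ≈ (2.0587, 0.8590)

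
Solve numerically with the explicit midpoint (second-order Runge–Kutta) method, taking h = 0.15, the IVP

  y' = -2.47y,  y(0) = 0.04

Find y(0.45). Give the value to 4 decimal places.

Midpoint: k1 = f(t_n, y_n); k2 = f(t_n + h/2, y_n + (h/2)·k1); y_{n+1} = y_n + h·k2.
t=0.000000, y=0.040000:
  k1 = f(0.000000, 0.040000) = -0.098800
  k2 = f(0.075000, 0.032590) = -0.080497
  y ← 0.040000 + 0.15·(-0.080497) = 0.027925
t=0.150000, y=0.027925:
  k1 = f(0.150000, 0.027925) = -0.068976
  k2 = f(0.225000, 0.022752) = -0.056198
  y ← 0.027925 + 0.15·(-0.056198) = 0.019496
t=0.300000, y=0.019496:
  k1 = f(0.300000, 0.019496) = -0.048154
  k2 = f(0.375000, 0.015884) = -0.039234
  y ← 0.019496 + 0.15·(-0.039234) = 0.013611
y(0.45) ≈ 0.0136

0.0136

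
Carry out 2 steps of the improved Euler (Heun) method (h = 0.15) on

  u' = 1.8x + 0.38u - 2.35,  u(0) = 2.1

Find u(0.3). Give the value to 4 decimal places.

1.6904

Heun: k1 = f(x_n, u_n); k2 = f(x_n + h, u_n + h·k1); u_{n+1} = u_n + (h/2)·(k1 + k2).
x=0.000000, u=2.100000:
  k1 = f(0.000000, 2.100000) = -1.552000
  k2 = f(0.150000, 1.867200) = -1.370464
  u ← 2.100000 + (0.15/2)·(-1.552000 + (-1.370464)) = 1.880815
x=0.150000, u=1.880815:
  k1 = f(0.150000, 1.880815) = -1.365290
  k2 = f(0.300000, 1.676022) = -1.173112
  u ← 1.880815 + (0.15/2)·(-1.365290 + (-1.173112)) = 1.690435
u(0.3) ≈ 1.6904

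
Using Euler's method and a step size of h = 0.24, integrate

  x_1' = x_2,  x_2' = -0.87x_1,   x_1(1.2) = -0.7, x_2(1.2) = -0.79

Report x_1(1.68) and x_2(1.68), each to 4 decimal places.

Euler on (x_1,x_2): x_1_{n+1} = x_1_n + h·x_1', x_2_{n+1} = x_2_n + h·x_2'.
1.200000: (-0.700000, -0.790000); f=(-0.790000, 0.609000) → (-0.889600, -0.643840)
1.440000: (-0.889600, -0.643840); f=(-0.643840, 0.773952) → (-1.044122, -0.458092)
(x_1(1.68), x_2(1.68)) ≈ (-1.0441, -0.4581)

-1.0441, -0.4581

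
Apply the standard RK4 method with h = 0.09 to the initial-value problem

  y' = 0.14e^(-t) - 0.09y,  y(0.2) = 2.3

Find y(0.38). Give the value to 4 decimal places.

2.2818

RK4: k1 = f(t_n, y_n); k2 = f(t_n + h/2, y_n + (h/2)·k1); k3 = f(t_n + h/2, y_n + (h/2)·k2); k4 = f(t_n + h, y_n + h·k3); y_{n+1} = y_n + (h/6)·(k1 + 2k2 + 2k3 + k4).
t=0.200000, y=2.300000:
  k1 = f(0.200000, 2.300000) = -0.092378
  k2 = f(0.245000, 2.295843) = -0.097047
  k3 = f(0.245000, 2.295633) = -0.097028
  k4 = f(0.290000, 2.291267) = -0.101457
  y ← 2.300000 + (0.09/6)·(k1 + 2k2 + 2k3 + k4) = 2.291270
t=0.290000, y=2.291270:
  k1 = f(0.290000, 2.291270) = -0.101457
  k2 = f(0.335000, 2.286705) = -0.105656
  k3 = f(0.335000, 2.286516) = -0.105639
  k4 = f(0.380000, 2.281763) = -0.109618
  y ← 2.291270 + (0.09/6)·(k1 + 2k2 + 2k3 + k4) = 2.281765
y(0.38) ≈ 2.2818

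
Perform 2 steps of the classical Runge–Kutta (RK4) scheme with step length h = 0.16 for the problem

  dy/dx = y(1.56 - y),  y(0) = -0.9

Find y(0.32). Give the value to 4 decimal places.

RK4: k1 = f(x_n, y_n); k2 = f(x_n + h/2, y_n + (h/2)·k1); k3 = f(x_n + h/2, y_n + (h/2)·k2); k4 = f(x_n + h, y_n + h·k3); y_{n+1} = y_n + (h/6)·(k1 + 2k2 + 2k3 + k4).
x=0.000000, y=-0.900000:
  k1 = f(0.000000, -0.900000) = -2.214000
  k2 = f(0.080000, -1.077120) = -2.840495
  k3 = f(0.080000, -1.127240) = -3.029163
  k4 = f(0.160000, -1.384666) = -4.077379
  y ← -0.900000 + (0.16/6)·(k1 + 2k2 + 2k3 + k4) = -1.380819
x=0.160000, y=-1.380819:
  k1 = f(0.160000, -1.380819) = -4.060737
  k2 = f(0.240000, -1.705677) = -5.570192
  k3 = f(0.240000, -1.826434) = -6.185098
  k4 = f(0.320000, -2.370434) = -9.316835
  y ← -1.380819 + (0.16/6)·(k1 + 2k2 + 2k3 + k4) = -2.364503
y(0.32) ≈ -2.3645

-2.3645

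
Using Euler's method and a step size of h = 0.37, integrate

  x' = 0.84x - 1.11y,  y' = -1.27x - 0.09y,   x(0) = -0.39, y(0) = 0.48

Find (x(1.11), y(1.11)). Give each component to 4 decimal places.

Euler on (x,y): x_{n+1} = x_n + h·x', y_{n+1} = y_n + h·y'.
0.000000: (-0.390000, 0.480000); f=(-0.860400, 0.452100) → (-0.708348, 0.647277)
0.370000: (-0.708348, 0.647277); f=(-1.313490, 0.841347) → (-1.194339, 0.958575)
0.740000: (-1.194339, 0.958575); f=(-2.067264, 1.430539) → (-1.959227, 1.487875)
(x(1.11), y(1.11)) ≈ (-1.9592, 1.4879)

-1.9592, 1.4879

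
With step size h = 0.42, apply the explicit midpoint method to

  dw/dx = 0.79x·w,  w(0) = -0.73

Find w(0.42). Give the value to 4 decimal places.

-0.7809

Midpoint: k1 = f(x_n, w_n); k2 = f(x_n + h/2, w_n + (h/2)·k1); w_{n+1} = w_n + h·k2.
x=0.000000, w=-0.730000:
  k1 = f(0.000000, -0.730000) = 0.000000
  k2 = f(0.210000, -0.730000) = -0.121107
  w ← -0.730000 + 0.42·(-0.121107) = -0.780865
w(0.42) ≈ -0.7809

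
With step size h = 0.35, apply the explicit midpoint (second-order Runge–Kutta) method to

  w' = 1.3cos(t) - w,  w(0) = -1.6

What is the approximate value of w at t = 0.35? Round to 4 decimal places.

-0.7696

Midpoint: k1 = f(t_n, w_n); k2 = f(t_n + h/2, w_n + (h/2)·k1); w_{n+1} = w_n + h·k2.
t=0.000000, w=-1.600000:
  k1 = f(0.000000, -1.600000) = 2.900000
  k2 = f(0.175000, -1.092500) = 2.372645
  w ← -1.600000 + 0.35·2.372645 = -0.769574
w(0.35) ≈ -0.7696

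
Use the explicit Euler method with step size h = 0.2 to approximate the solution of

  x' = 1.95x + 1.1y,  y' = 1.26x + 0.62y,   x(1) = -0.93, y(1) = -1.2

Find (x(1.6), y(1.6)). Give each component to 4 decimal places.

-3.9696, -3.0741

Euler on (x,y): x_{n+1} = x_n + h·x', y_{n+1} = y_n + h·y'.
1.000000: (-0.930000, -1.200000); f=(-3.133500, -1.915800) → (-1.556700, -1.583160)
1.200000: (-1.556700, -1.583160); f=(-4.777041, -2.943001) → (-2.512108, -2.171760)
1.400000: (-2.512108, -2.171760); f=(-7.287547, -4.511748) → (-3.969618, -3.074110)
(x(1.6), y(1.6)) ≈ (-3.9696, -3.0741)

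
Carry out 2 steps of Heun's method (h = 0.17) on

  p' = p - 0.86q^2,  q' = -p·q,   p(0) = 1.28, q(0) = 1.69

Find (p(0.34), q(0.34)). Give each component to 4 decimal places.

Heun on (p,q): k1 = f(x_n, state_n); k2 = f(x_n + h, state_n + h·k1); state_{n+1} = state_n + (h/2)·(k1 + k2).
0.000000: (1.280000, 1.690000)
  k1 = (-1.176246, -2.163200)
  predictor → (1.080038, 1.322256)
  k2 = (-0.423552, -1.428087)
  → (1.144017, 1.384741)
0.170000: (1.144017, 1.384741)
  k1 = (-0.505038, -1.584167)
  predictor → (1.058161, 1.115432)
  k2 = (-0.011842, -1.180306)
  → (1.100082, 1.149760)
(p(0.34), q(0.34)) ≈ (1.1001, 1.1498)

1.1001, 1.1498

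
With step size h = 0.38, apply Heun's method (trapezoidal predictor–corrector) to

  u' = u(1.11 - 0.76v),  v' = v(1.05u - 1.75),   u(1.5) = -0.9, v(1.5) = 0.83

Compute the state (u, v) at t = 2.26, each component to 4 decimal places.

Heun on (u,v): k1 = f(t_n, state_n); k2 = f(t_n + h, state_n + h·k1); state_{n+1} = state_n + (h/2)·(k1 + k2).
1.500000: (-0.900000, 0.830000)
  k1 = (-0.431280, -2.236850)
  predictor → (-1.063886, -0.020003)
  k2 = (-1.197087, 0.057350)
  → (-1.209390, 0.415895)
1.880000: (-1.209390, 0.415895)
  k1 = (-0.960158, -1.255945)
  predictor → (-1.574250, -0.061364)
  k2 = (-1.820835, 0.208819)
  → (-1.737779, 0.216941)
(u(2.26), v(2.26)) ≈ (-1.7378, 0.2169)

-1.7378, 0.2169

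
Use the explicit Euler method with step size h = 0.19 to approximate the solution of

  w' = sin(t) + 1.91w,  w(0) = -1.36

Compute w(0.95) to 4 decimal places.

Euler: w_{n+1} = w_n + h·f(t_n, w_n).
t=0.000000, w=-1.360000: f=-2.597600 → w ← -1.360000 + 0.19·(-2.597600) = -1.853544
t=0.190000, w=-1.853544: f=-3.351410 → w ← -1.853544 + 0.19·(-3.351410) = -2.490312
t=0.380000, w=-2.490312: f=-4.385575 → w ← -2.490312 + 0.19·(-4.385575) = -3.323571
t=0.570000, w=-3.323571: f=-5.808389 → w ← -3.323571 + 0.19·(-5.808389) = -4.427165
t=0.760000, w=-4.427165: f=-7.766964 → w ← -4.427165 + 0.19·(-7.766964) = -5.902888
w(0.95) ≈ -5.9029

-5.9029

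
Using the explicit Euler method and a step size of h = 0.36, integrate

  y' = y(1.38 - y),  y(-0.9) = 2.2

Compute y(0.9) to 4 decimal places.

1.3887

Euler: y_{n+1} = y_n + h·f(t_n, y_n).
t=-0.900000, y=2.200000: f=-1.804000 → y ← 2.200000 + 0.36·(-1.804000) = 1.550560
t=-0.540000, y=1.550560: f=-0.264464 → y ← 1.550560 + 0.36·(-0.264464) = 1.455353
t=-0.180000, y=1.455353: f=-0.109665 → y ← 1.455353 + 0.36·(-0.109665) = 1.415874
t=0.180000, y=1.415874: f=-0.050792 → y ← 1.415874 + 0.36·(-0.050792) = 1.397588
t=0.540000, y=1.397588: f=-0.024581 → y ← 1.397588 + 0.36·(-0.024581) = 1.388739
y(0.9) ≈ 1.3887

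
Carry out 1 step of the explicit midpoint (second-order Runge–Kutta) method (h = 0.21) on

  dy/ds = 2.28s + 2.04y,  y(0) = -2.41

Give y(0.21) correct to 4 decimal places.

-3.6133

Midpoint: k1 = f(s_n, y_n); k2 = f(s_n + h/2, y_n + (h/2)·k1); y_{n+1} = y_n + h·k2.
s=0.000000, y=-2.410000:
  k1 = f(0.000000, -2.410000) = -4.916400
  k2 = f(0.105000, -2.926222) = -5.730093
  y ← -2.410000 + 0.21·(-5.730093) = -3.613320
y(0.21) ≈ -3.6133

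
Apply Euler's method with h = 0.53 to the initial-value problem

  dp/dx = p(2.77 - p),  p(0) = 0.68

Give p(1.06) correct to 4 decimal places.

Euler: p_{n+1} = p_n + h·f(x_n, p_n).
x=0.000000, p=0.680000: f=1.421200 → p ← 0.680000 + 0.53·1.421200 = 1.433236
x=0.530000, p=1.433236: f=1.915898 → p ← 1.433236 + 0.53·1.915898 = 2.448662
p(1.06) ≈ 2.4487

2.4487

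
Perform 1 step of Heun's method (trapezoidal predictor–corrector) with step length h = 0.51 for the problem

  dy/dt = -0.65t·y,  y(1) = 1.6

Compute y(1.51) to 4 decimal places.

1.0671

Heun: k1 = f(t_n, y_n); k2 = f(t_n + h, y_n + h·k1); y_{n+1} = y_n + (h/2)·(k1 + k2).
t=1.000000, y=1.600000:
  k1 = f(1.000000, 1.600000) = -1.040000
  k2 = f(1.510000, 1.069600) = -1.049812
  y ← 1.600000 + (0.51/2)·(-1.040000 + (-1.049812)) = 1.067098
y(1.51) ≈ 1.0671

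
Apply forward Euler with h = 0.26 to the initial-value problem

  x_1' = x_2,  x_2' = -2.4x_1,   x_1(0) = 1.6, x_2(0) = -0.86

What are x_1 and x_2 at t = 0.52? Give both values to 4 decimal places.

Euler on (x_1,x_2): x_1_{n+1} = x_1_n + h·x_1', x_2_{n+1} = x_2_n + h·x_2'.
0.000000: (1.600000, -0.860000); f=(-0.860000, -3.840000) → (1.376400, -1.858400)
0.260000: (1.376400, -1.858400); f=(-1.858400, -3.303360) → (0.893216, -2.717274)
(x_1(0.52), x_2(0.52)) ≈ (0.8932, -2.7173)

0.8932, -2.7173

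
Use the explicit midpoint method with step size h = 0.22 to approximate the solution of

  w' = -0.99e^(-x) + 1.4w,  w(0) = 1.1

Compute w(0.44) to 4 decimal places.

1.5275

Midpoint: k1 = f(x_n, w_n); k2 = f(x_n + h/2, w_n + (h/2)·k1); w_{n+1} = w_n + h·k2.
x=0.000000, w=1.100000:
  k1 = f(0.000000, 1.100000) = 0.550000
  k2 = f(0.110000, 1.160500) = 0.737824
  w ← 1.100000 + 0.22·0.737824 = 1.262321
x=0.220000, w=1.262321:
  k1 = f(0.220000, 1.262321) = 0.972756
  k2 = f(0.330000, 1.369325) = 1.205320
  w ← 1.262321 + 0.22·1.205320 = 1.527492
w(0.44) ≈ 1.5275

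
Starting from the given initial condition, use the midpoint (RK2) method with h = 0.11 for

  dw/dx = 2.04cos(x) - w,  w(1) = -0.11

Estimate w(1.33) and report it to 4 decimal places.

Midpoint: k1 = f(x_n, w_n); k2 = f(x_n + h/2, w_n + (h/2)·k1); w_{n+1} = w_n + h·k2.
x=1.000000, w=-0.110000:
  k1 = f(1.000000, -0.110000) = 1.212217
  k2 = f(1.055000, -0.043328) = 1.049513
  w ← -0.110000 + 0.11·1.049513 = 0.005446
x=1.110000, w=0.005446:
  k1 = f(1.110000, 0.005446) = 0.901663
  k2 = f(1.165000, 0.055038) = 0.750253
  w ← 0.005446 + 0.11·0.750253 = 0.087974
x=1.220000, w=0.087974:
  k1 = f(1.220000, 0.087974) = 0.613063
  k2 = f(1.275000, 0.121693) = 0.472971
  w ← 0.087974 + 0.11·0.472971 = 0.140001
w(1.33) ≈ 0.1400

0.1400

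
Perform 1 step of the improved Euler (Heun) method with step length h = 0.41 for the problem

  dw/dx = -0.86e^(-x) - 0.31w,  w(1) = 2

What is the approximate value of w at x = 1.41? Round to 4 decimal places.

1.6623

Heun: k1 = f(x_n, w_n); k2 = f(x_n + h, w_n + h·k1); w_{n+1} = w_n + (h/2)·(k1 + k2).
x=1.000000, w=2.000000:
  k1 = f(1.000000, 2.000000) = -0.936376
  k2 = f(1.410000, 1.616086) = -0.710950
  w ← 2.000000 + (0.41/2)·(-0.936376 + (-0.710950)) = 1.662298
w(1.41) ≈ 1.6623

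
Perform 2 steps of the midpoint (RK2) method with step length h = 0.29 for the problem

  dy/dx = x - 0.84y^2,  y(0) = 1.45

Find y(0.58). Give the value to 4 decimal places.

Midpoint: k1 = f(x_n, y_n); k2 = f(x_n + h/2, y_n + (h/2)·k1); y_{n+1} = y_n + h·k2.
x=0.000000, y=1.450000:
  k1 = f(0.000000, 1.450000) = -1.766100
  k2 = f(0.145000, 1.193915) = -1.052365
  y ← 1.450000 + 0.29·(-1.052365) = 1.144814
x=0.290000, y=1.144814:
  k1 = f(0.290000, 1.144814) = -0.810904
  k2 = f(0.435000, 1.027233) = -0.451375
  y ← 1.144814 + 0.29·(-0.451375) = 1.013916
y(0.58) ≈ 1.0139

1.0139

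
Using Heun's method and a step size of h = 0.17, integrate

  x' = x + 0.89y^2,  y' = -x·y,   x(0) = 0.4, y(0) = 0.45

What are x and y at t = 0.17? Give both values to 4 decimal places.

Heun on (x,y): k1 = f(t_n, state_n); k2 = f(t_n + h, state_n + h·k1); state_{n+1} = state_n + (h/2)·(k1 + k2).
0.000000: (0.400000, 0.450000)
  k1 = (0.580225, -0.180000)
  predictor → (0.498638, 0.419400)
  k2 = (0.655186, -0.209129)
  → (0.505010, 0.416924)
(x(0.17), y(0.17)) ≈ (0.5050, 0.4169)

0.5050, 0.4169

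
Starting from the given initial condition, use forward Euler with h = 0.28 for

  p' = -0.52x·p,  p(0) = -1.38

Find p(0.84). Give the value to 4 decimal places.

-1.2158

Euler: p_{n+1} = p_n + h·f(x_n, p_n).
x=0.000000, p=-1.380000: f=0.000000 → p ← -1.380000 + 0.28·0.000000 = -1.380000
x=0.280000, p=-1.380000: f=0.200928 → p ← -1.380000 + 0.28·0.200928 = -1.323740
x=0.560000, p=-1.323740: f=0.385473 → p ← -1.323740 + 0.28·0.385473 = -1.215808
p(0.84) ≈ -1.2158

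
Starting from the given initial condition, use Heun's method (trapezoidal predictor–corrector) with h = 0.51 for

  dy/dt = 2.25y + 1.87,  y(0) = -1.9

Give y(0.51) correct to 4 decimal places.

Heun: k1 = f(t_n, y_n); k2 = f(t_n + h, y_n + h·k1); y_{n+1} = y_n + (h/2)·(k1 + k2).
t=0.000000, y=-1.900000:
  k1 = f(0.000000, -1.900000) = -2.405000
  k2 = f(0.510000, -3.126550) = -5.164737
  y ← -1.900000 + (0.51/2)·(-2.405000 + (-5.164737)) = -3.830283
y(0.51) ≈ -3.8303

-3.8303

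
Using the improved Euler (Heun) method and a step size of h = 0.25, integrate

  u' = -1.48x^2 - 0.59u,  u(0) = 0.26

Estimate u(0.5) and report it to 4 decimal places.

Heun: k1 = f(x_n, u_n); k2 = f(x_n + h, u_n + h·k1); u_{n+1} = u_n + (h/2)·(k1 + k2).
x=0.000000, u=0.260000:
  k1 = f(0.000000, 0.260000) = -0.153400
  k2 = f(0.250000, 0.221650) = -0.223274
  u ← 0.260000 + (0.25/2)·(-0.153400 + (-0.223274)) = 0.212916
x=0.250000, u=0.212916:
  k1 = f(0.250000, 0.212916) = -0.218120
  k2 = f(0.500000, 0.158386) = -0.463448
  u ← 0.212916 + (0.25/2)·(-0.218120 + (-0.463448)) = 0.127720
u(0.5) ≈ 0.1277

0.1277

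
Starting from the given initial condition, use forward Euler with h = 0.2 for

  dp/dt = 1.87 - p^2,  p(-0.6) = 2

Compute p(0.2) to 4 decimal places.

1.3840

Euler: p_{n+1} = p_n + h·f(t_n, p_n).
t=-0.600000, p=2.000000: f=-2.130000 → p ← 2.000000 + 0.2·(-2.130000) = 1.574000
t=-0.400000, p=1.574000: f=-0.607476 → p ← 1.574000 + 0.2·(-0.607476) = 1.452505
t=-0.200000, p=1.452505: f=-0.239770 → p ← 1.452505 + 0.2·(-0.239770) = 1.404551
t=0.000000, p=1.404551: f=-0.102763 → p ← 1.404551 + 0.2·(-0.102763) = 1.383998
p(0.2) ≈ 1.3840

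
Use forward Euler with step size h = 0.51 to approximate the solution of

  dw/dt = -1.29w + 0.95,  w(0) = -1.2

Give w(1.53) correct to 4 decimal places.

Euler: w_{n+1} = w_n + h·f(t_n, w_n).
t=0.000000, w=-1.200000: f=2.498000 → w ← -1.200000 + 0.51·2.498000 = 0.073980
t=0.510000, w=0.073980: f=0.854566 → w ← 0.073980 + 0.51·0.854566 = 0.509809
t=1.020000, w=0.509809: f=0.292347 → w ← 0.509809 + 0.51·0.292347 = 0.658906
w(1.53) ≈ 0.6589

0.6589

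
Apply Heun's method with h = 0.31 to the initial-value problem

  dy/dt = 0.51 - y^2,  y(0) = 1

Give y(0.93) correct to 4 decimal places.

0.7861

Heun: k1 = f(t_n, y_n); k2 = f(t_n + h, y_n + h·k1); y_{n+1} = y_n + (h/2)·(k1 + k2).
t=0.000000, y=1.000000:
  k1 = f(0.000000, 1.000000) = -0.490000
  k2 = f(0.310000, 0.848100) = -0.209274
  y ← 1.000000 + (0.31/2)·(-0.490000 + (-0.209274)) = 0.891613
t=0.310000, y=0.891613:
  k1 = f(0.310000, 0.891613) = -0.284973
  k2 = f(0.620000, 0.803271) = -0.135244
  y ← 0.891613 + (0.31/2)·(-0.284973 + (-0.135244)) = 0.826479
t=0.620000, y=0.826479:
  k1 = f(0.620000, 0.826479) = -0.173067
  k2 = f(0.930000, 0.772828) = -0.087263
  y ← 0.826479 + (0.31/2)·(-0.173067 + (-0.087263)) = 0.786128
y(0.93) ≈ 0.7861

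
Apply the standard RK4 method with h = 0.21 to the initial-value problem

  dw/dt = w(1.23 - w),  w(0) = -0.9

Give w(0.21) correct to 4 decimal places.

RK4: k1 = f(t_n, w_n); k2 = f(t_n + h/2, w_n + (h/2)·k1); k3 = f(t_n + h/2, w_n + (h/2)·k2); k4 = f(t_n + h, w_n + h·k3); w_{n+1} = w_n + (h/6)·(k1 + 2k2 + 2k3 + k4).
t=0.000000, w=-0.900000:
  k1 = f(0.000000, -0.900000) = -1.917000
  k2 = f(0.105000, -1.101285) = -2.567409
  k3 = f(0.105000, -1.169578) = -2.806494
  k4 = f(0.210000, -1.489364) = -4.050121
  w ← -0.900000 + (0.21/6)·(k1 + 2k2 + 2k3 + k4) = -1.485022
w(0.21) ≈ -1.4850

-1.4850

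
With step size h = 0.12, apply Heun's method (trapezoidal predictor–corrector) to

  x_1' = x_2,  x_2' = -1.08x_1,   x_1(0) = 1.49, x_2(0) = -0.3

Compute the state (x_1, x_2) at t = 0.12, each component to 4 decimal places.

1.4424, -0.4908

Heun on (x_1,x_2): k1 = f(t_n, state_n); k2 = f(t_n + h, state_n + h·k1); state_{n+1} = state_n + (h/2)·(k1 + k2).
0.000000: (1.490000, -0.300000)
  k1 = (-0.300000, -1.609200)
  predictor → (1.454000, -0.493104)
  k2 = (-0.493104, -1.570320)
  → (1.442414, -0.490771)
(x_1(0.12), x_2(0.12)) ≈ (1.4424, -0.4908)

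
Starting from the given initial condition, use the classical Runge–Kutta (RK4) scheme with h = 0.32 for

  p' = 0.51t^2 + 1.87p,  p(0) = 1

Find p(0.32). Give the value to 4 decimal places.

1.8250

RK4: k1 = f(t_n, p_n); k2 = f(t_n + h/2, p_n + (h/2)·k1); k3 = f(t_n + h/2, p_n + (h/2)·k2); k4 = f(t_n + h, p_n + h·k3); p_{n+1} = p_n + (h/6)·(k1 + 2k2 + 2k3 + k4).
t=0.000000, p=1.000000:
  k1 = f(0.000000, 1.000000) = 1.870000
  k2 = f(0.160000, 1.299200) = 2.442560
  k3 = f(0.160000, 1.390810) = 2.613870
  k4 = f(0.320000, 1.836438) = 3.486364
  p ← 1.000000 + (0.32/6)·(k1 + 2k2 + 2k3 + k4) = 1.825025
p(0.32) ≈ 1.8250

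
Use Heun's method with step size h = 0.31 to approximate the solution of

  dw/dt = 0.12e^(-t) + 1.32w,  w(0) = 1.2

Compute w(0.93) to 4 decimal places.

4.1468

Heun: k1 = f(t_n, w_n); k2 = f(t_n + h, w_n + h·k1); w_{n+1} = w_n + (h/2)·(k1 + k2).
t=0.000000, w=1.200000:
  k1 = f(0.000000, 1.200000) = 1.704000
  k2 = f(0.310000, 1.728240) = 2.369290
  w ← 1.200000 + (0.31/2)·(1.704000 + 2.369290) = 1.831360
t=0.310000, w=1.831360:
  k1 = f(0.310000, 1.831360) = 2.505409
  k2 = f(0.620000, 2.608037) = 3.507162
  w ← 1.831360 + (0.31/2)·(2.505409 + 3.507162) = 2.763308
t=0.620000, w=2.763308:
  k1 = f(0.620000, 2.763308) = 3.712121
  k2 = f(0.930000, 3.914066) = 5.213913
  w ← 2.763308 + (0.31/2)·(3.712121 + 5.213913) = 4.146844
w(0.93) ≈ 4.1468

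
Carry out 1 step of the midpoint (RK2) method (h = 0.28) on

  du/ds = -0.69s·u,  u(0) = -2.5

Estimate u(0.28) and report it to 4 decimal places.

Midpoint: k1 = f(s_n, u_n); k2 = f(s_n + h/2, u_n + (h/2)·k1); u_{n+1} = u_n + h·k2.
s=0.000000, u=-2.500000:
  k1 = f(0.000000, -2.500000) = 0.000000
  k2 = f(0.140000, -2.500000) = 0.241500
  u ← -2.500000 + 0.28·0.241500 = -2.432380
u(0.28) ≈ -2.4324

-2.4324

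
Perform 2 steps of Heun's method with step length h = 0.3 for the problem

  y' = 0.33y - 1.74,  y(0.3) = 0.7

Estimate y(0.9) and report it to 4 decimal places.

-0.2996

Heun: k1 = f(t_n, y_n); k2 = f(t_n + h, y_n + h·k1); y_{n+1} = y_n + (h/2)·(k1 + k2).
t=0.300000, y=0.700000:
  k1 = f(0.300000, 0.700000) = -1.509000
  k2 = f(0.600000, 0.247300) = -1.658391
  y ← 0.700000 + (0.3/2)·(-1.509000 + (-1.658391)) = 0.224891
t=0.600000, y=0.224891:
  k1 = f(0.600000, 0.224891) = -1.665786
  k2 = f(0.900000, -0.274844) = -1.830699
  y ← 0.224891 + (0.3/2)·(-1.665786 + (-1.830699)) = -0.299581
y(0.9) ≈ -0.2996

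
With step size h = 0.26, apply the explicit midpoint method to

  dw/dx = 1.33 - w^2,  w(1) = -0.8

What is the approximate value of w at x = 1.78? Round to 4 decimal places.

Midpoint: k1 = f(x_n, w_n); k2 = f(x_n + h/2, w_n + (h/2)·k1); w_{n+1} = w_n + h·k2.
x=1.000000, w=-0.800000:
  k1 = f(1.000000, -0.800000) = 0.690000
  k2 = f(1.130000, -0.710300) = 0.825474
  w ← -0.800000 + 0.26·0.825474 = -0.585377
x=1.260000, w=-0.585377:
  k1 = f(1.260000, -0.585377) = 0.987334
  k2 = f(1.390000, -0.457023) = 1.121130
  w ← -0.585377 + 0.26·1.121130 = -0.293883
x=1.520000, w=-0.293883:
  k1 = f(1.520000, -0.293883) = 1.243633
  k2 = f(1.650000, -0.132211) = 1.312520
  w ← -0.293883 + 0.26·1.312520 = 0.047372
w(1.78) ≈ 0.0474

0.0474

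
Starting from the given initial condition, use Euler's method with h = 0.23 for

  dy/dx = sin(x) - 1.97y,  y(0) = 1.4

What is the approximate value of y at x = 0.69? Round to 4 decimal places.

0.3598

Euler: y_{n+1} = y_n + h·f(x_n, y_n).
x=0.000000, y=1.400000: f=-2.758000 → y ← 1.400000 + 0.23·(-2.758000) = 0.765660
x=0.230000, y=0.765660: f=-1.280373 → y ← 0.765660 + 0.23·(-1.280373) = 0.471174
x=0.460000, y=0.471174: f=-0.484265 → y ← 0.471174 + 0.23·(-0.484265) = 0.359793
y(0.69) ≈ 0.3598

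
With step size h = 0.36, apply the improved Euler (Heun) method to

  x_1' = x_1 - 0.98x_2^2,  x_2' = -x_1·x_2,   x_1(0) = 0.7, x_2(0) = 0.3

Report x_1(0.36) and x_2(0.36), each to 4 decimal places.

0.9669, 0.2250

Heun on (x_1,x_2): k1 = f(t_n, state_n); k2 = f(t_n + h, state_n + h·k1); state_{n+1} = state_n + (h/2)·(k1 + k2).
0.000000: (0.700000, 0.300000)
  k1 = (0.611800, -0.210000)
  predictor → (0.920248, 0.224400)
  k2 = (0.870900, -0.206504)
  → (0.966886, 0.225029)
(x_1(0.36), x_2(0.36)) ≈ (0.9669, 0.2250)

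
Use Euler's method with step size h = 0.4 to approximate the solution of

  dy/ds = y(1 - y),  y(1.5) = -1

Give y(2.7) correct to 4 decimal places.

Euler: y_{n+1} = y_n + h·f(s_n, y_n).
s=1.500000, y=-1.000000: f=-2.000000 → y ← -1.000000 + 0.4·(-2.000000) = -1.800000
s=1.900000, y=-1.800000: f=-5.040000 → y ← -1.800000 + 0.4·(-5.040000) = -3.816000
s=2.300000, y=-3.816000: f=-18.377856 → y ← -3.816000 + 0.4·(-18.377856) = -11.167142
y(2.7) ≈ -11.1671

-11.1671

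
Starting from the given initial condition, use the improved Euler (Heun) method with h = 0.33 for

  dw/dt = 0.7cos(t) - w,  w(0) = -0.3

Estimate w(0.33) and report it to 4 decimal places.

Heun: k1 = f(t_n, w_n); k2 = f(t_n + h, w_n + h·k1); w_{n+1} = w_n + (h/2)·(k1 + k2).
t=0.000000, w=-0.300000:
  k1 = f(0.000000, -0.300000) = 1.000000
  k2 = f(0.330000, 0.030000) = 0.632230
  w ← -0.300000 + (0.33/2)·(1.000000 + 0.632230) = -0.030682
w(0.33) ≈ -0.0307

-0.0307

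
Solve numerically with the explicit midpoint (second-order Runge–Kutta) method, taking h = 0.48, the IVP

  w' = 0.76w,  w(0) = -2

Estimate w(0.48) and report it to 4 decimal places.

Midpoint: k1 = f(x_n, w_n); k2 = f(x_n + h/2, w_n + (h/2)·k1); w_{n+1} = w_n + h·k2.
x=0.000000, w=-2.000000:
  k1 = f(0.000000, -2.000000) = -1.520000
  k2 = f(0.240000, -2.364800) = -1.797248
  w ← -2.000000 + 0.48·(-1.797248) = -2.862679
w(0.48) ≈ -2.8627

-2.8627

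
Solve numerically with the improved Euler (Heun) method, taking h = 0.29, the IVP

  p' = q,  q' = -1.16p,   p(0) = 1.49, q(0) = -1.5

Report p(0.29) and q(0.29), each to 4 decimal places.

0.9823, -1.9281

Heun on (p,q): k1 = f(x_n, state_n); k2 = f(x_n + h, state_n + h·k1); state_{n+1} = state_n + (h/2)·(k1 + k2).
0.000000: (1.490000, -1.500000)
  k1 = (-1.500000, -1.728400)
  predictor → (1.055000, -2.001236)
  k2 = (-2.001236, -1.223800)
  → (0.982321, -1.928069)
(p(0.29), q(0.29)) ≈ (0.9823, -1.9281)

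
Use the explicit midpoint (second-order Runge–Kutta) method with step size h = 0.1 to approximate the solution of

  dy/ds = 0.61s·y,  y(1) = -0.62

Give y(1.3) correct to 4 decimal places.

-0.7649

Midpoint: k1 = f(s_n, y_n); k2 = f(s_n + h/2, y_n + (h/2)·k1); y_{n+1} = y_n + h·k2.
s=1.000000, y=-0.620000:
  k1 = f(1.000000, -0.620000) = -0.378200
  k2 = f(1.050000, -0.638910) = -0.409222
  y ← -0.620000 + 0.1·(-0.409222) = -0.660922
s=1.100000, y=-0.660922:
  k1 = f(1.100000, -0.660922) = -0.443479
  k2 = f(1.150000, -0.683096) = -0.479192
  y ← -0.660922 + 0.1·(-0.479192) = -0.708841
s=1.200000, y=-0.708841:
  k1 = f(1.200000, -0.708841) = -0.518872
  k2 = f(1.250000, -0.734785) = -0.560274
  y ← -0.708841 + 0.1·(-0.560274) = -0.764869
y(1.3) ≈ -0.7649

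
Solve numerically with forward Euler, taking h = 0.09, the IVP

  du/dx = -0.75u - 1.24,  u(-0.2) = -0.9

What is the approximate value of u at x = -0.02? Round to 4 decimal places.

-0.9983

Euler: u_{n+1} = u_n + h·f(x_n, u_n).
x=-0.200000, u=-0.900000: f=-0.565000 → u ← -0.900000 + 0.09·(-0.565000) = -0.950850
x=-0.110000, u=-0.950850: f=-0.526863 → u ← -0.950850 + 0.09·(-0.526863) = -0.998268
u(-0.02) ≈ -0.9983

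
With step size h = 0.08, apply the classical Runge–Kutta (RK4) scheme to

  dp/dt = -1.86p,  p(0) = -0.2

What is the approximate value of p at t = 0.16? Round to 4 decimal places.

-0.1485

RK4: k1 = f(t_n, p_n); k2 = f(t_n + h/2, p_n + (h/2)·k1); k3 = f(t_n + h/2, p_n + (h/2)·k2); k4 = f(t_n + h, p_n + h·k3); p_{n+1} = p_n + (h/6)·(k1 + 2k2 + 2k3 + k4).
t=0.000000, p=-0.200000:
  k1 = f(0.000000, -0.200000) = 0.372000
  k2 = f(0.040000, -0.185120) = 0.344323
  k3 = f(0.040000, -0.186227) = 0.346382
  k4 = f(0.080000, -0.172289) = 0.320458
  p ← -0.200000 + (0.08/6)·(k1 + 2k2 + 2k3 + k4) = -0.172348
t=0.080000, p=-0.172348:
  k1 = f(0.080000, -0.172348) = 0.320568
  k2 = f(0.120000, -0.159526) = 0.296718
  k3 = f(0.120000, -0.160480) = 0.298492
  k4 = f(0.160000, -0.148469) = 0.276152
  p ← -0.172348 + (0.08/6)·(k1 + 2k2 + 2k3 + k4) = -0.148520
p(0.16) ≈ -0.1485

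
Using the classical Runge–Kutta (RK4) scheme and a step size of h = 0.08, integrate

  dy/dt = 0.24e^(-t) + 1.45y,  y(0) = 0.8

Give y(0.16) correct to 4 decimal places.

1.0490

RK4: k1 = f(t_n, y_n); k2 = f(t_n + h/2, y_n + (h/2)·k1); k3 = f(t_n + h/2, y_n + (h/2)·k2); k4 = f(t_n + h, y_n + h·k3); y_{n+1} = y_n + (h/6)·(k1 + 2k2 + 2k3 + k4).
t=0.000000, y=0.800000:
  k1 = f(0.000000, 0.800000) = 1.400000
  k2 = f(0.040000, 0.856000) = 1.471789
  k3 = f(0.040000, 0.858872) = 1.475953
  k4 = f(0.080000, 0.918076) = 1.552759
  y ← 0.800000 + (0.08/6)·(k1 + 2k2 + 2k3 + k4) = 0.917977
t=0.080000, y=0.917977:
  k1 = f(0.080000, 0.917977) = 1.552614
  k2 = f(0.120000, 0.980081) = 1.633979
  k3 = f(0.120000, 0.983336) = 1.638698
  k4 = f(0.160000, 1.049072) = 1.725669
  y ← 0.917977 + (0.08/6)·(k1 + 2k2 + 2k3 + k4) = 1.048958
y(0.16) ≈ 1.0490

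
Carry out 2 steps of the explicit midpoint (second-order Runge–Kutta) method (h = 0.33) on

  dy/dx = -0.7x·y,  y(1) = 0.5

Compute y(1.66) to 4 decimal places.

0.2696

Midpoint: k1 = f(x_n, y_n); k2 = f(x_n + h/2, y_n + (h/2)·k1); y_{n+1} = y_n + h·k2.
x=1.000000, y=0.500000:
  k1 = f(1.000000, 0.500000) = -0.350000
  k2 = f(1.165000, 0.442250) = -0.360655
  y ← 0.500000 + 0.33·(-0.360655) = 0.380984
x=1.330000, y=0.380984:
  k1 = f(1.330000, 0.380984) = -0.354696
  k2 = f(1.495000, 0.322459) = -0.337453
  y ← 0.380984 + 0.33·(-0.337453) = 0.269624
y(1.66) ≈ 0.2696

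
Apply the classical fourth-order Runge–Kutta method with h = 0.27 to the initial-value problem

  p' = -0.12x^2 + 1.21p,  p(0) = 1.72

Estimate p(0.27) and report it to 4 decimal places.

RK4: k1 = f(x_n, p_n); k2 = f(x_n + h/2, p_n + (h/2)·k1); k3 = f(x_n + h/2, p_n + (h/2)·k2); k4 = f(x_n + h, p_n + h·k3); p_{n+1} = p_n + (h/6)·(k1 + 2k2 + 2k3 + k4).
x=0.000000, p=1.720000:
  k1 = f(0.000000, 1.720000) = 2.081200
  k2 = f(0.135000, 2.000962) = 2.418977
  k3 = f(0.135000, 2.046562) = 2.474153
  k4 = f(0.270000, 2.388021) = 2.880758
  p ← 1.720000 + (0.27/6)·(k1 + 2k2 + 2k3 + k4) = 2.383670
p(0.27) ≈ 2.3837

2.3837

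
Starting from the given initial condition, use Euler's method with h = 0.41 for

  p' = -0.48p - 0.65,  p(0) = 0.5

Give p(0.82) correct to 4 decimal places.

-0.1580

Euler: p_{n+1} = p_n + h·f(t_n, p_n).
t=0.000000, p=0.500000: f=-0.890000 → p ← 0.500000 + 0.41·(-0.890000) = 0.135100
t=0.410000, p=0.135100: f=-0.714848 → p ← 0.135100 + 0.41·(-0.714848) = -0.157988
p(0.82) ≈ -0.1580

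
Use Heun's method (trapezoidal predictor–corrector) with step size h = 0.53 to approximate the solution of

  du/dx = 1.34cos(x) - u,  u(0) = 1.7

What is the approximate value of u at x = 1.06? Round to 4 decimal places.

Heun: k1 = f(x_n, u_n); k2 = f(x_n + h, u_n + h·k1); u_{n+1} = u_n + (h/2)·(k1 + k2).
x=0.000000, u=1.700000:
  k1 = f(0.000000, 1.700000) = -0.360000
  k2 = f(0.530000, 1.509200) = -0.353039
  u ← 1.700000 + (0.53/2)·(-0.360000 + (-0.353039)) = 1.511045
x=0.530000, u=1.511045:
  k1 = f(0.530000, 1.511045) = -0.354883
  k2 = f(1.060000, 1.322957) = -0.667868
  u ← 1.511045 + (0.53/2)·(-0.354883 + (-0.667868)) = 1.240016
u(1.06) ≈ 1.2400

1.2400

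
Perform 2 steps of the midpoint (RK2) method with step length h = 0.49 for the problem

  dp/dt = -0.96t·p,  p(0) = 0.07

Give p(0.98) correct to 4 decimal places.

Midpoint: k1 = f(t_n, p_n); k2 = f(t_n + h/2, p_n + (h/2)·k1); p_{n+1} = p_n + h·k2.
t=0.000000, p=0.070000:
  k1 = f(0.000000, 0.070000) = 0.000000
  k2 = f(0.245000, 0.070000) = -0.016464
  p ← 0.070000 + 0.49·(-0.016464) = 0.061933
t=0.490000, p=0.061933:
  k1 = f(0.490000, 0.061933) = -0.029133
  k2 = f(0.735000, 0.054795) = -0.038663
  p ← 0.061933 + 0.49·(-0.038663) = 0.042988
p(0.98) ≈ 0.0430

0.0430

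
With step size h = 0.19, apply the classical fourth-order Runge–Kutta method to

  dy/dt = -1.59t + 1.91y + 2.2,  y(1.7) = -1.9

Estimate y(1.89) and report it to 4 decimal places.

-2.8788

RK4: k1 = f(t_n, y_n); k2 = f(t_n + h/2, y_n + (h/2)·k1); k3 = f(t_n + h/2, y_n + (h/2)·k2); k4 = f(t_n + h, y_n + h·k3); y_{n+1} = y_n + (h/6)·(k1 + 2k2 + 2k3 + k4).
t=1.700000, y=-1.900000:
  k1 = f(1.700000, -1.900000) = -4.132000
  k2 = f(1.795000, -2.292540) = -5.032801
  k3 = f(1.795000, -2.378116) = -5.196252
  k4 = f(1.890000, -2.887288) = -6.319820
  y ← -1.900000 + (0.19/6)·(k1 + 2k2 + 2k3 + k4) = -2.878814
y(1.89) ≈ -2.8788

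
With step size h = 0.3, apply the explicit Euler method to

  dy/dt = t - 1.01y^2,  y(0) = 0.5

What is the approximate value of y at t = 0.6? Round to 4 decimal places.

Euler: y_{n+1} = y_n + h·f(t_n, y_n).
t=0.000000, y=0.500000: f=-0.252500 → y ← 0.500000 + 0.3·(-0.252500) = 0.424250
t=0.300000, y=0.424250: f=0.118212 → y ← 0.424250 + 0.3·0.118212 = 0.459714
y(0.6) ≈ 0.4597

0.4597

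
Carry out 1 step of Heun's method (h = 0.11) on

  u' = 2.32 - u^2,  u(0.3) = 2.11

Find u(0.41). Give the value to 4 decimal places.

1.9269

Heun: k1 = f(x_n, u_n); k2 = f(x_n + h, u_n + h·k1); u_{n+1} = u_n + (h/2)·(k1 + k2).
x=0.300000, u=2.110000:
  k1 = f(0.300000, 2.110000) = -2.132100
  k2 = f(0.410000, 1.875469) = -1.197384
  u ← 2.110000 + (0.11/2)·(-2.132100 + (-1.197384)) = 1.926878
u(0.41) ≈ 1.9269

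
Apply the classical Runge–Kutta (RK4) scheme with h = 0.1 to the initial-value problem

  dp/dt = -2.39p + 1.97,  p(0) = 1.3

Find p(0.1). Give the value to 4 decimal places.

RK4: k1 = f(t_n, p_n); k2 = f(t_n + h/2, p_n + (h/2)·k1); k3 = f(t_n + h/2, p_n + (h/2)·k2); k4 = f(t_n + h, p_n + h·k3); p_{n+1} = p_n + (h/6)·(k1 + 2k2 + 2k3 + k4).
t=0.000000, p=1.300000:
  k1 = f(0.000000, 1.300000) = -1.137000
  k2 = f(0.050000, 1.243150) = -1.001129
  k3 = f(0.050000, 1.249944) = -1.017365
  k4 = f(0.100000, 1.198263) = -0.893850
  p ← 1.300000 + (0.1/6)·(k1 + 2k2 + 2k3 + k4) = 1.198869
p(0.1) ≈ 1.1989

1.1989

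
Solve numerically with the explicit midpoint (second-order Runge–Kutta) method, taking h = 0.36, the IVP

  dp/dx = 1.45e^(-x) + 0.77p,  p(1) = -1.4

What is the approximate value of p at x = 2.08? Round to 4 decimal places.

Midpoint: k1 = f(x_n, p_n); k2 = f(x_n + h/2, p_n + (h/2)·k1); p_{n+1} = p_n + h·k2.
x=1.000000, p=-1.400000:
  k1 = f(1.000000, -1.400000) = -0.544575
  k2 = f(1.180000, -1.498023) = -0.707924
  p ← -1.400000 + 0.36·(-0.707924) = -1.654853
x=1.360000, p=-1.654853:
  k1 = f(1.360000, -1.654853) = -0.902078
  k2 = f(1.540000, -1.817227) = -1.088412
  p ← -1.654853 + 0.36·(-1.088412) = -2.046681
x=1.720000, p=-2.046681:
  k1 = f(1.720000, -2.046681) = -1.316298
  k2 = f(1.900000, -2.283615) = -1.541509
  p ← -2.046681 + 0.36·(-1.541509) = -2.601624
p(2.08) ≈ -2.6016

-2.6016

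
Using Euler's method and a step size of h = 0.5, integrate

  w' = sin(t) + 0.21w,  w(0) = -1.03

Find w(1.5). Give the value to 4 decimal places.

Euler: w_{n+1} = w_n + h·f(t_n, w_n).
t=0.000000, w=-1.030000: f=-0.216300 → w ← -1.030000 + 0.5·(-0.216300) = -1.138150
t=0.500000, w=-1.138150: f=0.240414 → w ← -1.138150 + 0.5·0.240414 = -1.017943
t=1.000000, w=-1.017943: f=0.627703 → w ← -1.017943 + 0.5·0.627703 = -0.704092
w(1.5) ≈ -0.7041

-0.7041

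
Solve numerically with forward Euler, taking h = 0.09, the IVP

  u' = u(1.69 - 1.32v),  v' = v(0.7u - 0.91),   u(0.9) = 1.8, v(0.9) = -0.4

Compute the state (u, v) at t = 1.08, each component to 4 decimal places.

Euler on (u,v): u_{n+1} = u_n + h·u', v_{n+1} = v_n + h·v'.
0.900000: (1.800000, -0.400000); f=(3.992400, -0.140000) → (2.159316, -0.412600)
0.990000: (2.159316, -0.412600); f=(4.825277, -0.248188) → (2.593591, -0.434937)
(u(1.08), v(1.08)) ≈ (2.5936, -0.4349)

2.5936, -0.4349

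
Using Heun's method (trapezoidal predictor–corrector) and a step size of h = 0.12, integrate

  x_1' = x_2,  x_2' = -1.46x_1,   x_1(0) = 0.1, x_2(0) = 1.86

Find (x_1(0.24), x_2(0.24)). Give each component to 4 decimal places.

0.5375, 1.7473

Heun on (x_1,x_2): k1 = f(x_n, state_n); k2 = f(x_n + h, state_n + h·k1); state_{n+1} = state_n + (h/2)·(k1 + k2).
0.000000: (0.100000, 1.860000)
  k1 = (1.860000, -0.146000)
  predictor → (0.323200, 1.842480)
  k2 = (1.842480, -0.471872)
  → (0.322149, 1.822928)
0.120000: (0.322149, 1.822928)
  k1 = (1.822928, -0.470337)
  predictor → (0.540900, 1.766487)
  k2 = (1.766487, -0.789714)
  → (0.537514, 1.747325)
(x_1(0.24), x_2(0.24)) ≈ (0.5375, 1.7473)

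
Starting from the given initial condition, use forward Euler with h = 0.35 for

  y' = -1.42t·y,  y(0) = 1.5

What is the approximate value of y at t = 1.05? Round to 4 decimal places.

Euler: y_{n+1} = y_n + h·f(t_n, y_n).
t=0.000000, y=1.500000: f=0.000000 → y ← 1.500000 + 0.35·0.000000 = 1.500000
t=0.350000, y=1.500000: f=-0.745500 → y ← 1.500000 + 0.35·(-0.745500) = 1.239075
t=0.700000, y=1.239075: f=-1.231641 → y ← 1.239075 + 0.35·(-1.231641) = 0.808001
y(1.05) ≈ 0.8080

0.8080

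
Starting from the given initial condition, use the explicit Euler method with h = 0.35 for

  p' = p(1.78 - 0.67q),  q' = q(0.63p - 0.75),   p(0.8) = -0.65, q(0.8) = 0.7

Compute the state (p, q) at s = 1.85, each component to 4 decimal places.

-2.2732, 0.0920

Euler on (p,q): p_{n+1} = p_n + h·p', q_{n+1} = q_n + h·q'.
0.800000: (-0.650000, 0.700000); f=(-0.852150, -0.811650) → (-0.948252, 0.415922)
1.150000: (-0.948252, 0.415922); f=(-1.423642, -0.560414) → (-1.446527, 0.219778)
1.500000: (-1.446527, 0.219778); f=(-2.361816, -0.365119) → (-2.273163, 0.091986)
(p(1.85), q(1.85)) ≈ (-2.2732, 0.0920)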